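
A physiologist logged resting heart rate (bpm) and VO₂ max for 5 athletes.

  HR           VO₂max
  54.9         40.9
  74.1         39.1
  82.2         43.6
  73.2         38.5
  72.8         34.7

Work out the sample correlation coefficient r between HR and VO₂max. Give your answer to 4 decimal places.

n = 5, Σx = 357.2, Σy = 196.8, Σx² = 25919.74, Σy² = 7788.92, Σxy = 14071
nΣxy − ΣxΣy = 70355 − 70296.96 = 58.04
nΣx² − (Σx)² = 129598.7 − 127591.84 = 2006.86; nΣy² − (Σy)² = 38944.6 − 38730.24 = 214.36
r = 58.04 / √(2006.86 × 214.36) = 58.04 / 655.8891 ≈ 0.0885

0.0885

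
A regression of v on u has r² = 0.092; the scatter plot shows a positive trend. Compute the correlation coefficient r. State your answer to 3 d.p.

|r| = √0.092 = 0.303
The association is positive, so r = 0.303.

0.303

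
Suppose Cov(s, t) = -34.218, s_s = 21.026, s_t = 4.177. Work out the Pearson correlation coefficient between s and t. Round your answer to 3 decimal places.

-0.390

r = Cov(s,t) / (s_s · s_t) = -34.218 / (21.026 × 4.177)
  = -34.218 / 87.8256 ≈ -0.390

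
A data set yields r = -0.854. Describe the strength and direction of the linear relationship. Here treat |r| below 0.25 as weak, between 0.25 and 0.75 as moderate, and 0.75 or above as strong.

strong negative

r = -0.854 < 0 so the relationship is negative.
|r| = 0.854, which falls in the strong range.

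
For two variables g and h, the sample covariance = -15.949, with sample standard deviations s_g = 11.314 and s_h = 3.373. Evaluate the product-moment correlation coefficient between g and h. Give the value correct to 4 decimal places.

r = Cov(g,h) / (s_g · s_h) = -15.949 / (11.314 × 3.373)
  = -15.949 / 38.1621 ≈ -0.4179

-0.4179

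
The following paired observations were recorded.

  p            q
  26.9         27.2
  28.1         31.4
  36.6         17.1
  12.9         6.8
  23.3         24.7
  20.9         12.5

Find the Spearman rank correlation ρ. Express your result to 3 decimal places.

Rank p: 4, 5, 6, 1, 3, 2
Rank q: 5, 6, 3, 1, 4, 2
d = rank(p) − rank(q): -1, -1, 3, 0, -1, 0; Σd² = 12
ρ = 1 − 6Σd² / [n(n²−1)] = 1 − 6×12 / (6×35) = 1 − 72/210 ≈ 0.657

0.657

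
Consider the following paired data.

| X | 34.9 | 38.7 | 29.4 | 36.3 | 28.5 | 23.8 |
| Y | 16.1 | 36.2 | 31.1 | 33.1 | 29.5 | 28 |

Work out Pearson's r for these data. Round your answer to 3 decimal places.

n = 6, ΣX = 191.6, ΣY = 174, ΣX² = 6276.44, ΣY² = 5286.72, ΣXY = 5585.85
nΣXY − ΣXΣY = 33515.1 − 33338.4 = 176.7
nΣX² − (ΣX)² = 37658.64 − 36710.56 = 948.08; nΣY² − (ΣY)² = 31720.32 − 30276 = 1444.32
r = 176.7 / √(948.08 × 1444.32) = 176.7 / 1170.1841 ≈ 0.151

0.151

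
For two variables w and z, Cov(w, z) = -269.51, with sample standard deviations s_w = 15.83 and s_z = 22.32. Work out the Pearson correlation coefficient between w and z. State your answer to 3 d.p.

r = Cov(w,z) / (s_w · s_z) = -269.51 / (15.83 × 22.32)
  = -269.51 / 353.3256 ≈ -0.763

-0.763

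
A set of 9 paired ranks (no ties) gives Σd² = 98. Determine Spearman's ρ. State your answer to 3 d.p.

0.183

ρ = 1 − 6Σd² / [n(n²−1)] = 1 − 6×98 / (9×80)
  = 1 − 588/720 = 1 − 0.8167 ≈ 0.183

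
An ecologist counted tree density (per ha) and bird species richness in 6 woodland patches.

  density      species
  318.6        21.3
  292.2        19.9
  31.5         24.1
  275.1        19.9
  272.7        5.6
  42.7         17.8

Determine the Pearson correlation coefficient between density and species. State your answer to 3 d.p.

n = 6, Σx = 1232.8, Σy = 108.6, Σx² = 339747.64, Σy² = 2174.72, Σxy = 21121.78
nΣxy − ΣxΣy = 126730.68 − 133882.08 = -7151.4
nΣx² − (Σx)² = 2038485.84 − 1519795.84 = 518690; nΣy² − (Σy)² = 13048.32 − 11793.96 = 1254.36
r = -7151.4 / √(518690 × 1254.36) = -7151.4 / 25507.3321 ≈ -0.280

-0.280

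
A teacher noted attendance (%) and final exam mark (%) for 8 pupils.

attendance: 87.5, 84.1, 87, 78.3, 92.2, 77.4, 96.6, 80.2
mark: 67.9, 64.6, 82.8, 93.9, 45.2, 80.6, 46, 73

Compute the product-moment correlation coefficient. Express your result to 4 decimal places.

-0.8372

n = 8, Σx = 683.3, Σy = 554, Σx² = 58684.15, Σy² = 40441.02, Σxy = 46634.16
nΣxy − ΣxΣy = 373073.28 − 378548.2 = -5474.92
nΣx² − (Σx)² = 469473.2 − 466898.89 = 2574.31; nΣy² − (Σy)² = 323528.16 − 306916 = 16612.16
r = -5474.92 / √(2574.31 × 16612.16) = -5474.92 / 6539.4839 ≈ -0.8372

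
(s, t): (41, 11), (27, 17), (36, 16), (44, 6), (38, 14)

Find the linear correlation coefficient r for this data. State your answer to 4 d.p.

-0.8618

n = 5, Σs = 186, Σt = 64, Σs² = 7086, Σt² = 898, Σst = 2282
nΣst − ΣsΣt = 11410 − 11904 = -494
nΣs² − (Σs)² = 35430 − 34596 = 834; nΣt² − (Σt)² = 4490 − 4096 = 394
r = -494 / √(834 × 394) = -494 / 573.2329 ≈ -0.8618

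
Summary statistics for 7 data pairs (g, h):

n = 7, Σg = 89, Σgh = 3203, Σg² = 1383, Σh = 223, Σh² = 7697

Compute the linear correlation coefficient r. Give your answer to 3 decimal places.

r = (nΣgh − ΣgΣh) / √[(nΣg² − (Σg)²)(nΣh² − (Σh)²)]
Numerator: 7×3203 − 89×223 = 2574
Denominator: √[(9681 − 7921)(53879 − 49729)] = √[1760 × 4150] = 2702.5913
r = 2574 / 2702.5913 ≈ 0.952

0.952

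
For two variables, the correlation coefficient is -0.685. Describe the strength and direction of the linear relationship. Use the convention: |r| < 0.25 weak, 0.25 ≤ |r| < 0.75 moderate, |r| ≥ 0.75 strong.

r = -0.685 < 0 so the relationship is negative.
|r| = 0.685, which falls in the moderate range.

moderate negative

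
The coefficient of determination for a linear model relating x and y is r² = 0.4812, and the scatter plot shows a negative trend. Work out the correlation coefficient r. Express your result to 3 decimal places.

|r| = √0.4812 = 0.694
The association is negative, so r = −0.694.

-0.694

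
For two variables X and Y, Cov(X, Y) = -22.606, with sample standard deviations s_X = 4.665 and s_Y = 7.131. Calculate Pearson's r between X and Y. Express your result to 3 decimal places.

r = Cov(X,Y) / (s_X · s_Y) = -22.606 / (4.665 × 7.131)
  = -22.606 / 33.2661 ≈ -0.680

-0.680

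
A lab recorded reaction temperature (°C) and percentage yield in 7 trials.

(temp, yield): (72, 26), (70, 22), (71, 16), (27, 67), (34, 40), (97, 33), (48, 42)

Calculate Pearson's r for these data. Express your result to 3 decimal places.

n = 7, Σx = 419, Σy = 246, Σx² = 28723, Σy² = 10358, Σxy = 12934
nΣxy − ΣxΣy = 90538 − 103074 = -12536
nΣx² − (Σx)² = 201061 − 175561 = 25500; nΣy² − (Σy)² = 72506 − 60516 = 11990
r = -12536 / √(25500 × 11990) = -12536 / 17485.5655 ≈ -0.717

-0.717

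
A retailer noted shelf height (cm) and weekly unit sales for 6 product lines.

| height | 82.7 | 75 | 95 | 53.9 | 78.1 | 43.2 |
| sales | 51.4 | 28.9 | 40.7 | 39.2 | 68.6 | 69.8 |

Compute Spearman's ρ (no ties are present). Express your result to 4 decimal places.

-0.1429

Rank height: 5, 3, 6, 2, 4, 1
Rank sales: 4, 1, 3, 2, 5, 6
d = rank(height) − rank(sales): 1, 2, 3, 0, -1, -5; Σd² = 40
ρ = 1 − 6Σd² / [n(n²−1)] = 1 − 6×40 / (6×35) = 1 − 240/210 ≈ -0.1429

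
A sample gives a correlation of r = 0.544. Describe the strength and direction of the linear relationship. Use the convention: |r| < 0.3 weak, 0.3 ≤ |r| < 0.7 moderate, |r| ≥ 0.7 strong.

moderate positive

r = 0.544 > 0 so the relationship is positive.
|r| = 0.544, which falls in the moderate range.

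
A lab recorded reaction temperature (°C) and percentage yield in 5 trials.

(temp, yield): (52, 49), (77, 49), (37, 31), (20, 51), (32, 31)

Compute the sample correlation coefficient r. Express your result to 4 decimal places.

0.3119

n = 5, Σx = 218, Σy = 211, Σx² = 11426, Σy² = 9325, Σxy = 9480
nΣxy − ΣxΣy = 47400 − 45998 = 1402
nΣx² − (Σx)² = 57130 − 47524 = 9606; nΣy² − (Σy)² = 46625 − 44521 = 2104
r = 1402 / √(9606 × 2104) = 1402 / 4495.6672 ≈ 0.3119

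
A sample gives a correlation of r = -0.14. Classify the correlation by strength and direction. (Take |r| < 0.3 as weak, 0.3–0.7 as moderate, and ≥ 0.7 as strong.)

r = -0.14 < 0 so the relationship is negative.
|r| = 0.14, which falls in the weak range.

weak negative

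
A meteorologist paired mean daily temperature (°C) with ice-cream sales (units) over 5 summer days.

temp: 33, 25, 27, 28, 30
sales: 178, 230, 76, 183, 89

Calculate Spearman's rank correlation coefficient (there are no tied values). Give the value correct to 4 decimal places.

Rank temp: 5, 1, 2, 3, 4
Rank sales: 3, 5, 1, 4, 2
d = rank(temp) − rank(sales): 2, -4, 1, -1, 2; Σd² = 26
ρ = 1 − 6Σd² / [n(n²−1)] = 1 − 6×26 / (5×24) = 1 − 156/120 ≈ -0.3000

-0.3000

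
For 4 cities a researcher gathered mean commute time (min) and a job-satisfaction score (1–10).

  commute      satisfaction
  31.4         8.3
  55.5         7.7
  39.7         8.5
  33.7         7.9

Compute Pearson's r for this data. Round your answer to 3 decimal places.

-0.570

n = 4, Σx = 160.3, Σy = 32.4, Σx² = 6777.99, Σy² = 262.84, Σxy = 1291.65
nΣxy − ΣxΣy = 5166.6 − 5193.72 = -27.12
nΣx² − (Σx)² = 27111.96 − 25696.09 = 1415.87; nΣy² − (Σy)² = 1051.36 − 1049.76 = 1.6
r = -27.12 / √(1415.87 × 1.6) = -27.12 / 47.5961 ≈ -0.570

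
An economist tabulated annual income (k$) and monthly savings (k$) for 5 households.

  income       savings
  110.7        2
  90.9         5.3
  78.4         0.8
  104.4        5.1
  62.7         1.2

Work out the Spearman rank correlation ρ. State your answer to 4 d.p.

Rank income: 5, 3, 2, 4, 1
Rank savings: 3, 5, 1, 4, 2
d = rank(income) − rank(savings): 2, -2, 1, 0, -1; Σd² = 10
ρ = 1 − 6Σd² / [n(n²−1)] = 1 − 6×10 / (5×24) = 1 − 60/120 ≈ 0.5000

0.5000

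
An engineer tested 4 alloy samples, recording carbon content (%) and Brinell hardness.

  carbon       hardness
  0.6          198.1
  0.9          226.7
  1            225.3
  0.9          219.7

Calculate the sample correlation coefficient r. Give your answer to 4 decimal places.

n = 4, Σx = 3.4, Σy = 869.8, Σx² = 2.98, Σy² = 189664.68, Σxy = 745.92
nΣxy − ΣxΣy = 2983.68 − 2957.32 = 26.36
nΣx² − (Σx)² = 11.92 − 11.56 = 0.36; nΣy² − (Σy)² = 758658.72 − 756552.04 = 2106.68
r = 26.36 / √(0.36 × 2106.68) = 26.36 / 27.5392 ≈ 0.9572

0.9572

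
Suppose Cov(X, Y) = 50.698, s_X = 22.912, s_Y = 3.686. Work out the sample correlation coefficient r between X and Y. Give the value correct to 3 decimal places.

0.600

r = Cov(X,Y) / (s_X · s_Y) = 50.698 / (22.912 × 3.686)
  = 50.698 / 84.4536 ≈ 0.600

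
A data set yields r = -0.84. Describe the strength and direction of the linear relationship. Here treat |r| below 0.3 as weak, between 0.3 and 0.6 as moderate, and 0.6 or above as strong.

r = -0.84 < 0 so the relationship is negative.
|r| = 0.84, which falls in the strong range.

strong negative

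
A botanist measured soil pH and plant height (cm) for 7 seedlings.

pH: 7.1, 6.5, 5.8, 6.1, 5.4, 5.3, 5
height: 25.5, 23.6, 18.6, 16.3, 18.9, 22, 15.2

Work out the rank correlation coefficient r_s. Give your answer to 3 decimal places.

0.643

Rank pH: 7, 6, 4, 5, 3, 2, 1
Rank height: 7, 6, 3, 2, 4, 5, 1
d = rank(pH) − rank(height): 0, 0, 1, 3, -1, -3, 0; Σd² = 20
ρ = 1 − 6Σd² / [n(n²−1)] = 1 − 6×20 / (7×48) = 1 − 120/336 ≈ 0.643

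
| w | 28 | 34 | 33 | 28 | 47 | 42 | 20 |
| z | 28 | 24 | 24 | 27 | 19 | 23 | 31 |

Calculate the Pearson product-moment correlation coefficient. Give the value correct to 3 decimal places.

-0.970

n = 7, Σw = 232, Σz = 176, Σw² = 8186, Σz² = 4516, Σwz = 5627
nΣwz − ΣwΣz = 39389 − 40832 = -1443
nΣw² − (Σw)² = 57302 − 53824 = 3478; nΣz² − (Σz)² = 31612 − 30976 = 636
r = -1443 / √(3478 × 636) = -1443 / 1487.2821 ≈ -0.970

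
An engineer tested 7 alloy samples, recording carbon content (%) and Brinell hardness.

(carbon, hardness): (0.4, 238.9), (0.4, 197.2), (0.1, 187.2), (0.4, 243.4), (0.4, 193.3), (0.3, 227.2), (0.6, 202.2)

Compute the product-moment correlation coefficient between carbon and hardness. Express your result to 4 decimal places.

n = 7, Σx = 2.6, Σy = 1489.4, Σx² = 1.1, Σy² = 320118.02, Σxy = 557.32
nΣxy − ΣxΣy = 3901.24 − 3872.44 = 28.8
nΣx² − (Σx)² = 7.7 − 6.76 = 0.94; nΣy² − (Σy)² = 2240826.14 − 2218312.36 = 22513.78
r = 28.8 / √(0.94 × 22513.78) = 28.8 / 145.4749 ≈ 0.1980

0.1980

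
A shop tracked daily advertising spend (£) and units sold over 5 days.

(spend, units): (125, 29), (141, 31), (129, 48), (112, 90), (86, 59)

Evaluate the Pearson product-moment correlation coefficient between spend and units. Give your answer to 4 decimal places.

-0.5455

n = 5, Σx = 593, Σy = 257, Σx² = 72087, Σy² = 15687, Σxy = 29342
nΣxy − ΣxΣy = 146710 − 152401 = -5691
nΣx² − (Σx)² = 360435 − 351649 = 8786; nΣy² − (Σy)² = 78435 − 66049 = 12386
r = -5691 / √(8786 × 12386) = -5691 / 10431.8453 ≈ -0.5455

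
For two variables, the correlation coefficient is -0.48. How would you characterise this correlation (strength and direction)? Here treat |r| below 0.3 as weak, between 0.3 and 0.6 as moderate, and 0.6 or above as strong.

r = -0.48 < 0 so the relationship is negative.
|r| = 0.48, which falls in the moderate range.

moderate negative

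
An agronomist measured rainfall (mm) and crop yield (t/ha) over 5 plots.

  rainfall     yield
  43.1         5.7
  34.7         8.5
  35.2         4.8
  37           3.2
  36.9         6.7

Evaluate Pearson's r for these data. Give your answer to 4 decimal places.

-0.1897

n = 5, Σx = 186.9, Σy = 28.9, Σx² = 7031.35, Σy² = 182.91, Σxy = 1075.21
nΣxy − ΣxΣy = 5376.05 − 5401.41 = -25.36
nΣx² − (Σx)² = 35156.75 − 34931.61 = 225.14; nΣy² − (Σy)² = 914.55 − 835.21 = 79.34
r = -25.36 / √(225.14 × 79.34) = -25.36 / 133.6511 ≈ -0.1897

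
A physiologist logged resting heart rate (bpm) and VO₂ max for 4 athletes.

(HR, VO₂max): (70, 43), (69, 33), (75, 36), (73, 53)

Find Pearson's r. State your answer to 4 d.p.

n = 4, Σx = 287, Σy = 165, Σx² = 20615, Σy² = 7043, Σxy = 11856
nΣxy − ΣxΣy = 47424 − 47355 = 69
nΣx² − (Σx)² = 82460 − 82369 = 91; nΣy² − (Σy)² = 28172 − 27225 = 947
r = 69 / √(91 × 947) = 69 / 293.5592 ≈ 0.2350

0.2350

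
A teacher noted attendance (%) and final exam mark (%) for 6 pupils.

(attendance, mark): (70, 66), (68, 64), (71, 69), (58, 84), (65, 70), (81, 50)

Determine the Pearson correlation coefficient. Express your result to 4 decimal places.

n = 6, Σx = 413, Σy = 403, Σx² = 28715, Σy² = 27669, Σxy = 27343
nΣxy − ΣxΣy = 164058 − 166439 = -2381
nΣx² − (Σx)² = 172290 − 170569 = 1721; nΣy² − (Σy)² = 166014 − 162409 = 3605
r = -2381 / √(1721 × 3605) = -2381 / 2490.8242 ≈ -0.9559

-0.9559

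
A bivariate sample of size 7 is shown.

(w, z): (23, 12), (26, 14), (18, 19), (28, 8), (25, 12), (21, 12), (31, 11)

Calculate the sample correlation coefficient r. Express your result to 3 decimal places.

n = 7, Σw = 172, Σz = 88, Σw² = 4340, Σz² = 1174, Σwz = 2099
nΣwz − ΣwΣz = 14693 − 15136 = -443
nΣw² − (Σw)² = 30380 − 29584 = 796; nΣz² − (Σz)² = 8218 − 7744 = 474
r = -443 / √(796 × 474) = -443 / 614.2508 ≈ -0.721

-0.721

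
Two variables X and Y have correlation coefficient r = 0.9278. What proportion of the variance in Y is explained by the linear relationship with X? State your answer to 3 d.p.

0.861

r² = (0.9278)² = 0.861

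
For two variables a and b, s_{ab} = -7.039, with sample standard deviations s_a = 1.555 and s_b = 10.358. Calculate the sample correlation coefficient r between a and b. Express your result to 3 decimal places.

-0.437

r = Cov(a,b) / (s_a · s_b) = -7.039 / (1.555 × 10.358)
  = -7.039 / 16.1067 ≈ -0.437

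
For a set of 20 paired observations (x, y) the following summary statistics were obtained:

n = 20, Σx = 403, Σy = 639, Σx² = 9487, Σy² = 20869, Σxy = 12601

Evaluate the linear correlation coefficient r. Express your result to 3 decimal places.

r = (nΣxy − ΣxΣy) / √[(nΣx² − (Σx)²)(nΣy² − (Σy)²)]
Numerator: 20×12601 − 403×639 = -5497
Denominator: √[(189740 − 162409)(417380 − 408321)] = √[27331 × 9059] = 15735.0414
r = -5497 / 15735.0414 ≈ -0.349

-0.349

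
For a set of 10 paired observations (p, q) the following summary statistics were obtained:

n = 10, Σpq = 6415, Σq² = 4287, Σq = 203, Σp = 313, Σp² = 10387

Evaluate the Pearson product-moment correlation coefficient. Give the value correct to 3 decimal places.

0.195

r = (nΣpq − ΣpΣq) / √[(nΣp² − (Σp)²)(nΣq² − (Σq)²)]
Numerator: 10×6415 − 313×203 = 611
Denominator: √[(103870 − 97969)(42870 − 41209)] = √[5901 × 1661] = 3130.7445
r = 611 / 3130.7445 ≈ 0.195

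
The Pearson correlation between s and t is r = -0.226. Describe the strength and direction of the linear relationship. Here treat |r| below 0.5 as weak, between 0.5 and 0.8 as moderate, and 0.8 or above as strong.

r = -0.226 < 0 so the relationship is negative.
|r| = 0.226, which falls in the weak range.

weak negative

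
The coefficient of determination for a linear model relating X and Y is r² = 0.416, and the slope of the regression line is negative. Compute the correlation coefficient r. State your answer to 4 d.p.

|r| = √0.416 = 0.6450
The association is negative, so r = −0.6450.

-0.6450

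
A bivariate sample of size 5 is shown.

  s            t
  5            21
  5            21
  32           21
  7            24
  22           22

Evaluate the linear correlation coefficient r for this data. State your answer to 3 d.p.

-0.216

n = 5, Σs = 71, Σt = 109, Σs² = 1607, Σt² = 2383, Σst = 1534
nΣst − ΣsΣt = 7670 − 7739 = -69
nΣs² − (Σs)² = 8035 − 5041 = 2994; nΣt² − (Σt)² = 11915 − 11881 = 34
r = -69 / √(2994 × 34) = -69 / 319.0549 ≈ -0.216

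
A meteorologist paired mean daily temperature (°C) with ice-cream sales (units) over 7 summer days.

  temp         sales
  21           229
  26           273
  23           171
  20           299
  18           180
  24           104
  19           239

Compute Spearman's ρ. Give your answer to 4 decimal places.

-0.1429

Rank temp: 4, 7, 5, 3, 1, 6, 2
Rank sales: 4, 6, 2, 7, 3, 1, 5
d = rank(temp) − rank(sales): 0, 1, 3, -4, -2, 5, -3; Σd² = 64
ρ = 1 − 6Σd² / [n(n²−1)] = 1 − 6×64 / (7×48) = 1 − 384/336 ≈ -0.1429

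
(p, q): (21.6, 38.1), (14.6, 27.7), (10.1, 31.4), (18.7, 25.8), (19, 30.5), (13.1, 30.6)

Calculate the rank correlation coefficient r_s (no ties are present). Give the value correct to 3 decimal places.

0.029

Rank p: 6, 3, 1, 4, 5, 2
Rank q: 6, 2, 5, 1, 3, 4
d = rank(p) − rank(q): 0, 1, -4, 3, 2, -2; Σd² = 34
ρ = 1 − 6Σd² / [n(n²−1)] = 1 − 6×34 / (6×35) = 1 − 204/210 ≈ 0.029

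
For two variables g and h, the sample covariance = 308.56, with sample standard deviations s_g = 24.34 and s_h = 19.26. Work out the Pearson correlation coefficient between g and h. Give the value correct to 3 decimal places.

0.658

r = Cov(g,h) / (s_g · s_h) = 308.56 / (24.34 × 19.26)
  = 308.56 / 468.7884 ≈ 0.658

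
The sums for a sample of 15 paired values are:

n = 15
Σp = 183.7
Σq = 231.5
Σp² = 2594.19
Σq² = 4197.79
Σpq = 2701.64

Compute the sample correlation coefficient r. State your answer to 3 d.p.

r = (nΣpq − ΣpΣq) / √[(nΣp² − (Σp)²)(nΣq² − (Σq)²)]
Numerator: 15×2701.64 − 183.7×231.5 = -2001.95
Denominator: √[(38912.85 − 33745.69)(62966.85 − 53592.25)] = √[5167.16 × 9374.6] = 6959.8892
r = -2001.95 / 6959.8892 ≈ -0.288

-0.288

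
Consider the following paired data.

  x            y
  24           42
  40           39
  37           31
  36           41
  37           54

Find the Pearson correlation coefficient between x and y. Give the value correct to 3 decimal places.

-0.071

n = 5, Σx = 174, Σy = 207, Σx² = 6210, Σy² = 8843, Σxy = 7189
nΣxy − ΣxΣy = 35945 − 36018 = -73
nΣx² − (Σx)² = 31050 − 30276 = 774; nΣy² − (Σy)² = 44215 − 42849 = 1366
r = -73 / √(774 × 1366) = -73 / 1028.2432 ≈ -0.071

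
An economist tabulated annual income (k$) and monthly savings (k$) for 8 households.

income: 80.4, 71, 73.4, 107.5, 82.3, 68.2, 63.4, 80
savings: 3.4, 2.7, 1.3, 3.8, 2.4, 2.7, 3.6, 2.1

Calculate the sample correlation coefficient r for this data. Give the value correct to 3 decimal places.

0.314

n = 8, Σx = 626.2, Σy = 22, Σx² = 50293.06, Σy² = 65.4, Σxy = 1746.88
nΣxy − ΣxΣy = 13975.04 − 13776.4 = 198.64
nΣx² − (Σx)² = 402344.48 − 392126.44 = 10218.04; nΣy² − (Σy)² = 523.2 − 484 = 39.2
r = 198.64 / √(10218.04 × 39.2) = 198.64 / 632.8880 ≈ 0.314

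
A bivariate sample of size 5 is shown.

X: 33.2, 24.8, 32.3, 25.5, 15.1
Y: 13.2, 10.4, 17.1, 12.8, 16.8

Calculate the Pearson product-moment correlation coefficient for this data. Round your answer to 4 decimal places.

-0.1433

n = 5, ΣX = 130.9, ΣY = 70.3, ΣX² = 3638.83, ΣY² = 1020.89, ΣXY = 1828.57
nΣXY − ΣXΣY = 9142.85 − 9202.27 = -59.42
nΣX² − (ΣX)² = 18194.15 − 17134.81 = 1059.34; nΣY² − (ΣY)² = 5104.45 − 4942.09 = 162.36
r = -59.42 / √(1059.34 × 162.36) = -59.42 / 414.7221 ≈ -0.1433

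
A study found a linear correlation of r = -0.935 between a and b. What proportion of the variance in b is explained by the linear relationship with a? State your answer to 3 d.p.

0.874

r² = (-0.935)² = 0.874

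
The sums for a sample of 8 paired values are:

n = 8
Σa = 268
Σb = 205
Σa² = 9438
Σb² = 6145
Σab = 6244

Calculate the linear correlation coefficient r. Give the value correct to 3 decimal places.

-0.973

r = (nΣab − ΣaΣb) / √[(nΣa² − (Σa)²)(nΣb² − (Σb)²)]
Numerator: 8×6244 − 268×205 = -4988
Denominator: √[(75504 − 71824)(49160 − 42025)] = √[3680 × 7135] = 5124.1390
r = -4988 / 5124.1390 ≈ -0.973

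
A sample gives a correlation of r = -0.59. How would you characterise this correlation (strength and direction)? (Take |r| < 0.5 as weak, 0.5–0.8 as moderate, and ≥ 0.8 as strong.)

r = -0.59 < 0 so the relationship is negative.
|r| = 0.59, which falls in the moderate range.

moderate negative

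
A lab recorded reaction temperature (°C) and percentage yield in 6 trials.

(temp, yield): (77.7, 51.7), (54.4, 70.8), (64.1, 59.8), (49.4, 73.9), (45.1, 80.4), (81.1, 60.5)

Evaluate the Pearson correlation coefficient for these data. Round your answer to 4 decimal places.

n = 6, Σx = 371.8, Σy = 397.1, Σx² = 24157.04, Σy² = 26847.19, Σxy = 23885.04
nΣxy − ΣxΣy = 143310.24 − 147641.78 = -4331.54
nΣx² − (Σx)² = 144942.24 − 138235.24 = 6707; nΣy² − (Σy)² = 161083.14 − 157688.41 = 3394.73
r = -4331.54 / √(6707 × 3394.73) = -4331.54 / 4771.6301 ≈ -0.9078

-0.9078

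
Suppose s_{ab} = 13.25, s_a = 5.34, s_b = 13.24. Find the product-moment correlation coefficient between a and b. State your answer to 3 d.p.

r = Cov(a,b) / (s_a · s_b) = 13.25 / (5.34 × 13.24)
  = 13.25 / 70.7016 ≈ 0.187

0.187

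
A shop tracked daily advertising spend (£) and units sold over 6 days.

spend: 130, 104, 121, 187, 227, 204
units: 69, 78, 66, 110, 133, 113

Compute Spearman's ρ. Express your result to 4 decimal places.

Rank spend: 3, 1, 2, 4, 6, 5
Rank units: 2, 3, 1, 4, 6, 5
d = rank(spend) − rank(units): 1, -2, 1, 0, 0, 0; Σd² = 6
ρ = 1 − 6Σd² / [n(n²−1)] = 1 − 6×6 / (6×35) = 1 − 36/210 ≈ 0.8286

0.8286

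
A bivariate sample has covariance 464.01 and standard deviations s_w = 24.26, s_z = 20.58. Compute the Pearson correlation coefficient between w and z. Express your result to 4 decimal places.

0.9294

r = Cov(w,z) / (s_w · s_z) = 464.01 / (24.26 × 20.58)
  = 464.01 / 499.2708 ≈ 0.9294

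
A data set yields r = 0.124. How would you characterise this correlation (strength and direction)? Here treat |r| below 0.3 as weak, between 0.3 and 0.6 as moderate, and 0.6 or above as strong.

r = 0.124 > 0 so the relationship is positive.
|r| = 0.124, which falls in the weak range.

weak positive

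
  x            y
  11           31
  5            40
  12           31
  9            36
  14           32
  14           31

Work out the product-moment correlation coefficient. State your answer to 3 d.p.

-0.915

n = 6, Σx = 65, Σy = 201, Σx² = 763, Σy² = 6803, Σxy = 2119
nΣxy − ΣxΣy = 12714 − 13065 = -351
nΣx² − (Σx)² = 4578 − 4225 = 353; nΣy² − (Σy)² = 40818 − 40401 = 417
r = -351 / √(353 × 417) = -351 / 383.6678 ≈ -0.915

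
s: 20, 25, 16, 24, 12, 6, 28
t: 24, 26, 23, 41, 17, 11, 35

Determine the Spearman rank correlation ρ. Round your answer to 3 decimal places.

Rank s: 4, 6, 3, 5, 2, 1, 7
Rank t: 4, 5, 3, 7, 2, 1, 6
d = rank(s) − rank(t): 0, 1, 0, -2, 0, 0, 1; Σd² = 6
ρ = 1 − 6Σd² / [n(n²−1)] = 1 − 6×6 / (7×48) = 1 − 36/336 ≈ 0.893

0.893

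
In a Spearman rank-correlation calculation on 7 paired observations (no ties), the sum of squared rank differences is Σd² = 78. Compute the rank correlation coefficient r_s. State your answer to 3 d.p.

-0.393

ρ = 1 − 6Σd² / [n(n²−1)] = 1 − 6×78 / (7×48)
  = 1 − 468/336 = 1 − 1.3929 ≈ -0.393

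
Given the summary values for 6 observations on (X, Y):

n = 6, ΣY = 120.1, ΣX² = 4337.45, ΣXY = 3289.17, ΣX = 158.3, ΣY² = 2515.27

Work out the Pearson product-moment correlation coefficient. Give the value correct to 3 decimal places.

r = (nΣXY − ΣXΣY) / √[(nΣX² − (ΣX)²)(nΣY² − (ΣY)²)]
Numerator: 6×3289.17 − 158.3×120.1 = 723.19
Denominator: √[(26024.7 − 25058.89)(15091.62 − 14424.01)] = √[965.81 × 667.61] = 802.9847
r = 723.19 / 802.9847 ≈ 0.901

0.901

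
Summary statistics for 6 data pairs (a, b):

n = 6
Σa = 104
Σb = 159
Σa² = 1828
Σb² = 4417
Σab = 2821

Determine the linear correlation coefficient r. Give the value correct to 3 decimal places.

r = (nΣab − ΣaΣb) / √[(nΣa² − (Σa)²)(nΣb² − (Σb)²)]
Numerator: 6×2821 − 104×159 = 390
Denominator: √[(10968 − 10816)(26502 − 25281)] = √[152 × 1221] = 430.8039
r = 390 / 430.8039 ≈ 0.905

0.905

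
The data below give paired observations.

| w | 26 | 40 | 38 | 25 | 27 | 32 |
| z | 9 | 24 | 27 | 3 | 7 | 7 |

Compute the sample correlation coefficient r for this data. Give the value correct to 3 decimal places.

0.913

n = 6, Σw = 188, Σz = 77, Σw² = 6098, Σz² = 1493, Σwz = 2708
nΣwz − ΣwΣz = 16248 − 14476 = 1772
nΣw² − (Σw)² = 36588 − 35344 = 1244; nΣz² − (Σz)² = 8958 − 5929 = 3029
r = 1772 / √(1244 × 3029) = 1772 / 1941.1533 ≈ 0.913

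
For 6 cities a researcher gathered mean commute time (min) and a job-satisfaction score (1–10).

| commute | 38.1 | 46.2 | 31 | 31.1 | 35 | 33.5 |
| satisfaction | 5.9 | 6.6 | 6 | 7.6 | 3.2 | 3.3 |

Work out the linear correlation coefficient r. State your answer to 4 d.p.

0.1358

n = 6, Σx = 214.9, Σy = 32.6, Σx² = 7861.51, Σy² = 193.26, Σxy = 1174.62
nΣxy − ΣxΣy = 7047.72 − 7005.74 = 41.98
nΣx² − (Σx)² = 47169.06 − 46182.01 = 987.05; nΣy² − (Σy)² = 1159.56 − 1062.76 = 96.8
r = 41.98 / √(987.05 × 96.8) = 41.98 / 309.1059 ≈ 0.1358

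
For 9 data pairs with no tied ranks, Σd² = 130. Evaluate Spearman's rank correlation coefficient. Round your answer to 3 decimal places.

ρ = 1 − 6Σd² / [n(n²−1)] = 1 − 6×130 / (9×80)
  = 1 − 780/720 = 1 − 1.0833 ≈ -0.083

-0.083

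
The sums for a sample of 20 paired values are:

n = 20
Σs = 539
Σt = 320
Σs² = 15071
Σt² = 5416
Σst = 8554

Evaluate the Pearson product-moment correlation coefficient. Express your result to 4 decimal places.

-0.1743

r = (nΣst − ΣsΣt) / √[(nΣs² − (Σs)²)(nΣt² − (Σt)²)]
Numerator: 20×8554 − 539×320 = -1400
Denominator: √[(301420 − 290521)(108320 − 102400)] = √[10899 × 5920] = 8032.5637
r = -1400 / 8032.5637 ≈ -0.1743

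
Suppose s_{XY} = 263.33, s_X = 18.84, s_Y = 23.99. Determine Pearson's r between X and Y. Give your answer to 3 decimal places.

0.583

r = Cov(X,Y) / (s_X · s_Y) = 263.33 / (18.84 × 23.99)
  = 263.33 / 451.9716 ≈ 0.583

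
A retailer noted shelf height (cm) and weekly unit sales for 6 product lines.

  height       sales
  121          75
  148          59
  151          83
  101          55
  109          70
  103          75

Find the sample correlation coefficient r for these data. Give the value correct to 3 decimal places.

n = 6, Σx = 733, Σy = 417, Σx² = 92037, Σy² = 29545, Σxy = 51250
nΣxy − ΣxΣy = 307500 − 305661 = 1839
nΣx² − (Σx)² = 552222 − 537289 = 14933; nΣy² − (Σy)² = 177270 − 173889 = 3381
r = 1839 / √(14933 × 3381) = 1839 / 7105.5241 ≈ 0.259

0.259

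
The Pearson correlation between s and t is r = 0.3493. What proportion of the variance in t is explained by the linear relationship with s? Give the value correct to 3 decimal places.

0.122

r² = (0.3493)² = 0.122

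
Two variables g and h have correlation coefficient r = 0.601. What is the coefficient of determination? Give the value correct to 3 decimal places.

r² = (0.601)² = 0.361

0.361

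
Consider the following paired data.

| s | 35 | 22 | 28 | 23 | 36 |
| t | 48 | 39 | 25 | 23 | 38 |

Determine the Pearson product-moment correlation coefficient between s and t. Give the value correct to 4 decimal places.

0.5584

n = 5, Σs = 144, Σt = 173, Σs² = 4318, Σt² = 6423, Σst = 5135
nΣst − ΣsΣt = 25675 − 24912 = 763
nΣs² − (Σs)² = 21590 − 20736 = 854; nΣt² − (Σt)² = 32115 − 29929 = 2186
r = 763 / √(854 × 2186) = 763 / 1366.3250 ≈ 0.5584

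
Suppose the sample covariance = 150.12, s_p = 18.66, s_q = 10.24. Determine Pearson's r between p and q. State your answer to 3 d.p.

r = Cov(p,q) / (s_p · s_q) = 150.12 / (18.66 × 10.24)
  = 150.12 / 191.0784 ≈ 0.786

0.786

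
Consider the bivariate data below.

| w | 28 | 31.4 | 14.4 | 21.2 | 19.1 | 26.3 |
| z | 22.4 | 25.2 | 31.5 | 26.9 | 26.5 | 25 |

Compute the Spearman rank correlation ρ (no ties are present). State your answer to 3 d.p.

-0.771

Rank w: 5, 6, 1, 3, 2, 4
Rank z: 1, 3, 6, 5, 4, 2
d = rank(w) − rank(z): 4, 3, -5, -2, -2, 2; Σd² = 62
ρ = 1 − 6Σd² / [n(n²−1)] = 1 − 6×62 / (6×35) = 1 − 372/210 ≈ -0.771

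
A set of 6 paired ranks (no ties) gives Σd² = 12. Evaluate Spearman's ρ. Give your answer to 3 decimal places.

ρ = 1 − 6Σd² / [n(n²−1)] = 1 − 6×12 / (6×35)
  = 1 − 72/210 = 1 − 0.3429 ≈ 0.657

0.657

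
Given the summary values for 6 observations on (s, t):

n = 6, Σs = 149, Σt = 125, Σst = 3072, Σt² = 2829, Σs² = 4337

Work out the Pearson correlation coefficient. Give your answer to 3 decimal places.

-0.085

r = (nΣst − ΣsΣt) / √[(nΣs² − (Σs)²)(nΣt² − (Σt)²)]
Numerator: 6×3072 − 149×125 = -193
Denominator: √[(26022 − 22201)(16974 − 15625)] = √[3821 × 1349] = 2270.3588
r = -193 / 2270.3588 ≈ -0.085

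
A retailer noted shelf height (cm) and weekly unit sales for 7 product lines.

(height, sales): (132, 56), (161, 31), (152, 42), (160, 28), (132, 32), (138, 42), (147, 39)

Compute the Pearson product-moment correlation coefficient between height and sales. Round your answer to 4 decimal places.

-0.5980

n = 7, Σx = 1022, Σy = 270, Σx² = 150126, Σy² = 10954, Σxy = 39000
nΣxy − ΣxΣy = 273000 − 275940 = -2940
nΣx² − (Σx)² = 1050882 − 1044484 = 6398; nΣy² − (Σy)² = 76678 − 72900 = 3778
r = -2940 / √(6398 × 3778) = -2940 / 4916.4666 ≈ -0.5980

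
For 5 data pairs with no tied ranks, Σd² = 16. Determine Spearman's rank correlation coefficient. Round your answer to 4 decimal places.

0.2000

ρ = 1 − 6Σd² / [n(n²−1)] = 1 − 6×16 / (5×24)
  = 1 − 96/120 = 1 − 0.80000 ≈ 0.2000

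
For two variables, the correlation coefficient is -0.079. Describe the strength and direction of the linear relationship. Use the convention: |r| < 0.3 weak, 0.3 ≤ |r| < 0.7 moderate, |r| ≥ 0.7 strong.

r = -0.079 < 0 so the relationship is negative.
|r| = 0.079, which falls in the weak range.

weak negative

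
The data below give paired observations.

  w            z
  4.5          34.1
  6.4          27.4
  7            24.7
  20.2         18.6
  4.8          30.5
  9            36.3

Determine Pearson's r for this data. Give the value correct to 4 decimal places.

n = 6, Σw = 51.9, Σz = 171.6, Σw² = 622.29, Σz² = 5117.56, Σwz = 1350.53
nΣwz − ΣwΣz = 8103.18 − 8906.04 = -802.86
nΣw² − (Σw)² = 3733.74 − 2693.61 = 1040.13; nΣz² − (Σz)² = 30705.36 − 29446.56 = 1258.8
r = -802.86 / √(1040.13 × 1258.8) = -802.86 / 1144.2533 ≈ -0.7016

-0.7016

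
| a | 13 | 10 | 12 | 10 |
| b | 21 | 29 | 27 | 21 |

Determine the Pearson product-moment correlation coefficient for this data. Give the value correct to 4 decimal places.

-0.2964

n = 4, Σa = 45, Σb = 98, Σa² = 513, Σb² = 2452, Σab = 1097
nΣab − ΣaΣb = 4388 − 4410 = -22
nΣa² − (Σa)² = 2052 − 2025 = 27; nΣb² − (Σb)² = 9808 − 9604 = 204
r = -22 / √(27 × 204) = -22 / 74.2159 ≈ -0.2964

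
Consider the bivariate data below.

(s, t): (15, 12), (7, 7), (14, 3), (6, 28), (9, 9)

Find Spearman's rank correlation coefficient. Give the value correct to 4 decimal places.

Rank s: 5, 2, 4, 1, 3
Rank t: 4, 2, 1, 5, 3
d = rank(s) − rank(t): 1, 0, 3, -4, 0; Σd² = 26
ρ = 1 − 6Σd² / [n(n²−1)] = 1 − 6×26 / (5×24) = 1 − 156/120 ≈ -0.3000

-0.3000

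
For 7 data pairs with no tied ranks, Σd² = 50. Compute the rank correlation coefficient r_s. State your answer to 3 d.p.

ρ = 1 − 6Σd² / [n(n²−1)] = 1 − 6×50 / (7×48)
  = 1 − 300/336 = 1 − 0.8929 ≈ 0.107

0.107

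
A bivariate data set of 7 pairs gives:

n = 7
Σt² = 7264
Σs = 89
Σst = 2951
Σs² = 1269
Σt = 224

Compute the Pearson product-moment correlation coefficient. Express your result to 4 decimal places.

0.8967

r = (nΣst − ΣsΣt) / √[(nΣs² − (Σs)²)(nΣt² − (Σt)²)]
Numerator: 7×2951 − 89×224 = 721
Denominator: √[(8883 − 7921)(50848 − 50176)] = √[962 × 672] = 804.0299
r = 721 / 804.0299 ≈ 0.8967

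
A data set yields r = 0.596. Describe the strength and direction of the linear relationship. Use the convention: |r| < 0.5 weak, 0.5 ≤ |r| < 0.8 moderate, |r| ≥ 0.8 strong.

r = 0.596 > 0 so the relationship is positive.
|r| = 0.596, which falls in the moderate range.

moderate positive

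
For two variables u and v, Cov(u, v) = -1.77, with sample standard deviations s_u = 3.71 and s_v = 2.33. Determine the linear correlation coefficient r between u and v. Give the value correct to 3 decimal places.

r = Cov(u,v) / (s_u · s_v) = -1.77 / (3.71 × 2.33)
  = -1.77 / 8.6443 ≈ -0.205

-0.205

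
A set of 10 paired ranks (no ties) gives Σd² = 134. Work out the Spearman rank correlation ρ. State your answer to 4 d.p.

ρ = 1 − 6Σd² / [n(n²−1)] = 1 − 6×134 / (10×99)
  = 1 − 804/990 = 1 − 0.81212 ≈ 0.1879

0.1879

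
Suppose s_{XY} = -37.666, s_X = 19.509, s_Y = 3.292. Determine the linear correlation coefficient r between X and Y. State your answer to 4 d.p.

r = Cov(X,Y) / (s_X · s_Y) = -37.666 / (19.509 × 3.292)
  = -37.666 / 64.2236 ≈ -0.5865

-0.5865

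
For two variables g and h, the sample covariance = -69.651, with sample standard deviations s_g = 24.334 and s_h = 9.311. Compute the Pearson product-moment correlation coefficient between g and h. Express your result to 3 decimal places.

-0.307

r = Cov(g,h) / (s_g · s_h) = -69.651 / (24.334 × 9.311)
  = -69.651 / 226.5739 ≈ -0.307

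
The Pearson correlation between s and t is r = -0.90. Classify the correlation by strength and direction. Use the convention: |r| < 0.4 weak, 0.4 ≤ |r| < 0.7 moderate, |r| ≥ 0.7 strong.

strong negative

r = -0.90 < 0 so the relationship is negative.
|r| = 0.90, which falls in the strong range.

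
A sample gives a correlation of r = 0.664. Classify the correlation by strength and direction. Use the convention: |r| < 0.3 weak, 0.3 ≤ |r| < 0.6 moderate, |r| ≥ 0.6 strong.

r = 0.664 > 0 so the relationship is positive.
|r| = 0.664, which falls in the strong range.

strong positive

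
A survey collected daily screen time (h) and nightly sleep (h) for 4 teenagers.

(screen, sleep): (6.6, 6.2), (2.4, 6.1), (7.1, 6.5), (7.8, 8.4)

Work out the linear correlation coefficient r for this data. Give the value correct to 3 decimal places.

n = 4, Σx = 23.9, Σy = 27.2, Σx² = 160.57, Σy² = 188.46, Σxy = 167.23
nΣxy − ΣxΣy = 668.92 − 650.08 = 18.84
nΣx² − (Σx)² = 642.28 − 571.21 = 71.07; nΣy² − (Σy)² = 753.84 − 739.84 = 14
r = 18.84 / √(71.07 × 14) = 18.84 / 31.5433 ≈ 0.597

0.597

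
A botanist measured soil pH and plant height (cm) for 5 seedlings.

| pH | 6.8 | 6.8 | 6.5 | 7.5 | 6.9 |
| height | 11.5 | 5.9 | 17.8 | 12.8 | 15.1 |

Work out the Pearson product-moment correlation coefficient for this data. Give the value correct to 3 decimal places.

-0.180

n = 5, Σx = 34.5, Σy = 63.1, Σx² = 238.59, Σy² = 875.75, Σxy = 434.21
nΣxy − ΣxΣy = 2171.05 − 2176.95 = -5.9
nΣx² − (Σx)² = 1192.95 − 1190.25 = 2.7; nΣy² − (Σy)² = 4378.75 − 3981.61 = 397.14
r = -5.9 / √(2.7 × 397.14) = -5.9 / 32.7457 ≈ -0.180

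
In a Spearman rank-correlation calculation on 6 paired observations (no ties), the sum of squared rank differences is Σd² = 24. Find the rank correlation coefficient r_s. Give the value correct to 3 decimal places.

0.314

ρ = 1 − 6Σd² / [n(n²−1)] = 1 − 6×24 / (6×35)
  = 1 − 144/210 = 1 − 0.6857 ≈ 0.314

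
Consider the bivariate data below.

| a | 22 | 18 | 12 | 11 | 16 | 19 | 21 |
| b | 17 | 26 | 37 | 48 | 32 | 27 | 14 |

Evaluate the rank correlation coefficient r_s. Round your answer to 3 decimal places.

-0.929

Rank a: 7, 4, 2, 1, 3, 5, 6
Rank b: 2, 3, 6, 7, 5, 4, 1
d = rank(a) − rank(b): 5, 1, -4, -6, -2, 1, 5; Σd² = 108
ρ = 1 − 6Σd² / [n(n²−1)] = 1 − 6×108 / (7×48) = 1 − 648/336 ≈ -0.929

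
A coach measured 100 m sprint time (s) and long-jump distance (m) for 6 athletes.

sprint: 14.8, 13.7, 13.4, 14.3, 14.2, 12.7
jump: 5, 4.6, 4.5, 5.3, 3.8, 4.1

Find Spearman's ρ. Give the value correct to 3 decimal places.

Rank sprint: 6, 3, 2, 5, 4, 1
Rank jump: 5, 4, 3, 6, 1, 2
d = rank(sprint) − rank(jump): 1, -1, -1, -1, 3, -1; Σd² = 14
ρ = 1 − 6Σd² / [n(n²−1)] = 1 − 6×14 / (6×35) = 1 − 84/210 ≈ 0.600

0.600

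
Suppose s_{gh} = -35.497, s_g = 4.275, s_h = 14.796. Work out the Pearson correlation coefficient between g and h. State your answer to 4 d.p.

r = Cov(g,h) / (s_g · s_h) = -35.497 / (4.275 × 14.796)
  = -35.497 / 63.2529 ≈ -0.5612

-0.5612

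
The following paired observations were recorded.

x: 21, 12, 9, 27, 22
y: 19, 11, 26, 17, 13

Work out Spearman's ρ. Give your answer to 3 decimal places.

Rank x: 3, 2, 1, 5, 4
Rank y: 4, 1, 5, 3, 2
d = rank(x) − rank(y): -1, 1, -4, 2, 2; Σd² = 26
ρ = 1 − 6Σd² / [n(n²−1)] = 1 − 6×26 / (5×24) = 1 − 156/120 ≈ -0.300

-0.300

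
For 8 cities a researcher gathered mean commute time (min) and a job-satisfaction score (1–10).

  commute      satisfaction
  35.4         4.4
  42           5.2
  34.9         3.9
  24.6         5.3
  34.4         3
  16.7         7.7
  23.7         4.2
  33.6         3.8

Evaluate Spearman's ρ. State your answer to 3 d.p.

Rank commute: 7, 8, 6, 3, 5, 1, 2, 4
Rank satisfaction: 5, 6, 3, 7, 1, 8, 4, 2
d = rank(commute) − rank(satisfaction): 2, 2, 3, -4, 4, -7, -2, 2; Σd² = 106
ρ = 1 − 6Σd² / [n(n²−1)] = 1 − 6×106 / (8×63) = 1 − 636/504 ≈ -0.262

-0.262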